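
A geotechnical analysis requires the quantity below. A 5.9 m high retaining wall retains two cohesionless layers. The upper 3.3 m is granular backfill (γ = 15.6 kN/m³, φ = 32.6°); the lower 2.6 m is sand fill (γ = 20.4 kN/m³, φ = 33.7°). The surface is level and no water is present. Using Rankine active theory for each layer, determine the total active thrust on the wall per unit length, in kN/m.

K_a1 = tan²(45°−32.6°/2) = 0.2997; K_a2 = tan²(45°−33.7°/2) = 0.2863.
Layer 1: σ at base = K_a1 γ₁ h₁ = 15.43 kPa; P₁ = ½×15.43×3.3 = 25.46.
Layer 2: σ_v at top = γ₁h₁ = 51.48; σ_h top = K_a2×51.48 = 14.74; σ_h base = K_a2×(51.48+20.4×2.6) = 29.92.
P₂ = ½(14.74+29.92)×2.6 = 58.06. Total P_a = 25.46+58.06 = 83.52 kN/m.

83.5 kN/m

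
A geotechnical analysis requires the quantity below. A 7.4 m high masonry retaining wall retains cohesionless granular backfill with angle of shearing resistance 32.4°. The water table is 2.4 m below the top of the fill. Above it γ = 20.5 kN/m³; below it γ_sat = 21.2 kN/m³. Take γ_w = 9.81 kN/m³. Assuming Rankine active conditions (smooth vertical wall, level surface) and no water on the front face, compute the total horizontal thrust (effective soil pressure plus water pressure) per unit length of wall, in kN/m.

K_a = tan²(45° − φ/2) = 0.3022.
γ' = 21.2 − 9.81 = 11.39 kN/m³. Depth below WT = 5.0 m.
σ'_h at WT = K_a γ d_w = 14.87 kPa; at base = 14.87 + K_a γ' × 5.0 = 32.08 kPa.
P₁ (0–2.4 m) = ½×14.87×2.4 = 17.84. P₂ (2.4–7.4 m) = ½(14.87+32.08)×5.0 = 117.4.
P_w = ½ γ_w h₂² = 0.5×9.81×5.0² = 122.6. Total = 17.84+117.4+122.6 = 257.8 kN/m.

258 kN/m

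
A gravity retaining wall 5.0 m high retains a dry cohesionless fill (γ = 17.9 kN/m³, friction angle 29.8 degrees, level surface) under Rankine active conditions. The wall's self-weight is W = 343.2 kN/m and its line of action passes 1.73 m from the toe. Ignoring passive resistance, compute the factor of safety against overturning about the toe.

K_a = tan²(45° − 29.8°/2) = 0.3360.
P_a = ½K_aγH² = 0.5×0.3360×17.9×5.0² = 75.19 kN/m, acting at H/3 = 1.667 m above the base.
Overturning moment M_o = P_a × H/3 = 75.19 × 1.667 = 125.3.
Resisting moment M_r = W × 1.73 = 343.2 × 1.73 = 593.7.
FS_overturning = M_r/M_o = 593.7/125.3 = 4.738.

4.74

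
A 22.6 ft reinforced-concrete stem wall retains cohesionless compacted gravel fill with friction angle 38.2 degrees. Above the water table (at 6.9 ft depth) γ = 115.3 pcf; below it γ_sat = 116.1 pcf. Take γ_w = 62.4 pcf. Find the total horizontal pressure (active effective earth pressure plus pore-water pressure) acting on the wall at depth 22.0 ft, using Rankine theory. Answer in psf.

1320 psf

K_a = (1 − sin φ)/(1 + sin φ) = 0.2358.
γ' = 116.1 − 62.4 = 53.70 pcf.
Effective vertical stress at 22.0 ft: σ'_v = 115.3×6.9 + 53.70×15.1 = 1606 psf.
σ'_h = K_a σ'_v = 0.2358 × 1606 = 378.8 psf; u = γ_w × 15.1 = 942.2 psf.
Total σ_h = 378.8 + 942.2 = 1321 psf.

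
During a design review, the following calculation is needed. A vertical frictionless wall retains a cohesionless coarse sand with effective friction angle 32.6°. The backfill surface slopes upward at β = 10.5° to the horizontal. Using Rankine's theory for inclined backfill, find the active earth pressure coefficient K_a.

K_a = cos β · (cos β − √(cos²β − cos²φ)) / (cos β + √(cos²β − cos²φ)).
cos β = 0.9833, cos φ = 0.8425, √(cos²β − cos²φ) = 0.5070.
K_a = 0.9833 × (0.9833 − 0.5070)/(0.9833 + 0.5070) = 0.3142.

0.314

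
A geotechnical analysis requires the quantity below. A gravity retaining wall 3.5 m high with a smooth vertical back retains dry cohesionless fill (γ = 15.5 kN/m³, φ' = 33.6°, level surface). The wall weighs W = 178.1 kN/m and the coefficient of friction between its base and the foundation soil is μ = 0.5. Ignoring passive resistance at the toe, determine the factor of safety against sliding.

3.26

K_a = tan²(45° − 33.6°/2) = 0.2875.
P_a = ½K_aγH² = 0.5×0.2875×15.5×3.5² = 27.30 kN/m, acting at H/3 = 1.167 m above the base.
FS_sliding = μW / P_a = 0.5×178.1 / 27.30 = 3.262.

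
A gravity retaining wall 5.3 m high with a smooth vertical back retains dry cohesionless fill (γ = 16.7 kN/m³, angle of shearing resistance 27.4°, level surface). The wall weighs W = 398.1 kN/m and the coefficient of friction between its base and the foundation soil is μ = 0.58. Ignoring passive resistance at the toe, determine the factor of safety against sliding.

K_a = tan²(45° − 27.4°/2) = 0.3697.
P_a = ½K_aγH² = 0.5×0.3697×16.7×5.3² = 86.71 kN/m, acting at H/3 = 1.767 m above the base.
FS_sliding = μW / P_a = 0.58×398.1 / 86.71 = 2.663.

2.66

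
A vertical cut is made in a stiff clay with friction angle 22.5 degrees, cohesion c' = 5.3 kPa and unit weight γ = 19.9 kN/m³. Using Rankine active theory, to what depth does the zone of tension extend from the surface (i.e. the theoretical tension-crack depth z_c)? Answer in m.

0.797 m

K_a = tan²(45° − 22.5°/2) = 0.4465; √K_a = 0.6682.
The active pressure is zero where K_a γ z = 2c√K_a, so z_c = 2c/(γ√K_a) = 2×5.3/(19.9×0.6682) = 0.7972 m.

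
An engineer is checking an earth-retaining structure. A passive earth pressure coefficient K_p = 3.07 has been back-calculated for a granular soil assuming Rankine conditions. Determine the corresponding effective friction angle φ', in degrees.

30.6°

K_p = (1+sin φ)/(1−sin φ) ⇒ sin φ = (K_p − 1)/(K_p + 1) = 0.5086.
φ = arcsin(0.5086) = 30.57°.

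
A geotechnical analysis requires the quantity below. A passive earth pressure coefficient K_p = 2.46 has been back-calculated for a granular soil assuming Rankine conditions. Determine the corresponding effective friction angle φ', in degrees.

25.0°

K_p = (1+sin φ)/(1−sin φ) ⇒ sin φ = (K_p − 1)/(K_p + 1) = 0.4220.
φ = arcsin(0.4220) = 24.96°.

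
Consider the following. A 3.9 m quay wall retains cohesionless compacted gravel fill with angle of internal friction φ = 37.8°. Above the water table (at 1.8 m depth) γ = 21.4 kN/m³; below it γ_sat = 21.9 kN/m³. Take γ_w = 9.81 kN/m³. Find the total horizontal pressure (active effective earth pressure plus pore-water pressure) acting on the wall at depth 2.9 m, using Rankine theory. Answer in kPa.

23.2 kPa

K_a = (1 − sin φ)/(1 + sin φ) = 0.2400.
γ' = 21.9 − 9.81 = 12.09 kN/m³.
Effective vertical stress at 2.9 m: σ'_v = 21.4×1.8 + 12.09×1.10 = 51.82 kPa.
σ'_h = K_a σ'_v = 0.2400 × 51.82 = 12.44 kPa; u = γ_w × 1.10 = 10.79 kPa.
Total σ_h = 12.44 + 10.79 = 23.23 kPa.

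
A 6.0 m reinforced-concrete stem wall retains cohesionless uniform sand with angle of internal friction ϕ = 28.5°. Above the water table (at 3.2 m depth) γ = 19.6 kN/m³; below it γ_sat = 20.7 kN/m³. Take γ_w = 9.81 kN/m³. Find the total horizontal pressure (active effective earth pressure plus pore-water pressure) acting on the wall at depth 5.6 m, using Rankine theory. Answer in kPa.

K_a = (1 − sin φ)/(1 + sin φ) = 0.3540.
γ' = 20.7 − 9.81 = 10.89 kN/m³.
Effective vertical stress at 5.6 m: σ'_v = 19.6×3.2 + 10.89×2.40 = 88.86 kPa.
σ'_h = K_a σ'_v = 0.3540 × 88.86 = 31.45 kPa; u = γ_w × 2.40 = 23.54 kPa.
Total σ_h = 31.45 + 23.54 = 54.99 kPa.

55.0 kPa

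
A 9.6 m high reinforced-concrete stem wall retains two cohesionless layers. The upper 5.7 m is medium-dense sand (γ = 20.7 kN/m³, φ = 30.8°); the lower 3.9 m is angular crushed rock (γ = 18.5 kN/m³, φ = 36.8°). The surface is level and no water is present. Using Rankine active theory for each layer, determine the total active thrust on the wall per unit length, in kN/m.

259 kN/m

K_a1 = tan²(45°−30.8°/2) = 0.3227; K_a2 = tan²(45°−36.8°/2) = 0.2508.
Layer 1: σ at base = K_a1 γ₁ h₁ = 38.08 kPa; P₁ = ½×38.08×5.7 = 108.5.
Layer 2: σ_v at top = γ₁h₁ = 118.0; σ_h top = K_a2×118.0 = 29.59; σ_h base = K_a2×(118.0+18.5×3.9) = 47.68.
P₂ = ½(29.59+47.68)×3.9 = 150.7. Total P_a = 108.5+150.7 = 259.2 kN/m.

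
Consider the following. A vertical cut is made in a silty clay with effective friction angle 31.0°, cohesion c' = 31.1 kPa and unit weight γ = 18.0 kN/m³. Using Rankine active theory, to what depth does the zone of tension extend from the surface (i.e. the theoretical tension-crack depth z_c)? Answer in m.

6.11 m

K_a = tan²(45° − 31.0°/2) = 0.3201; √K_a = 0.5658.
The active pressure is zero where K_a γ z = 2c√K_a, so z_c = 2c/(γ√K_a) = 2×31.1/(18.0×0.5658) = 6.108 m.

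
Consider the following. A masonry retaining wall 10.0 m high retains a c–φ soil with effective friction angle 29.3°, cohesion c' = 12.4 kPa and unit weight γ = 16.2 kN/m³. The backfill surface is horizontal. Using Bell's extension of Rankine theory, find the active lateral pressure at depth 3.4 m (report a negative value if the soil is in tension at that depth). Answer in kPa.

4.36 kPa

K_a = (1 − sin φ)/(1 + sin φ) = 0.3428.
σ_a = K_a γ z − 2c√K_a = 0.3428×16.2×3.4 − 2×12.4×0.5855 = 4.363 kPa.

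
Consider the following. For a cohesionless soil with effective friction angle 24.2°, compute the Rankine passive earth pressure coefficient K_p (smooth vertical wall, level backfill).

2.39

K_p = (1 + sin φ)/(1 − sin φ) = tan²(45° + 24.2°/2) = 2.389.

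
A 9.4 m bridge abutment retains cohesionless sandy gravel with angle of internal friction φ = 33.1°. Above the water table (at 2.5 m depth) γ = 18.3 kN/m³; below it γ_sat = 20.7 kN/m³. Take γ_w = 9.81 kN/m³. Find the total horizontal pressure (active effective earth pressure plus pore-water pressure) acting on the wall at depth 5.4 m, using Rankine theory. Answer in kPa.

51.2 kPa

K_a = (1 − sin φ)/(1 + sin φ) = 0.2936.
γ' = 20.7 − 9.81 = 10.89 kN/m³.
Effective vertical stress at 5.4 m: σ'_v = 18.3×2.5 + 10.89×2.90 = 77.33 kPa.
σ'_h = K_a σ'_v = 0.2936 × 77.33 = 22.70 kPa; u = γ_w × 2.90 = 28.45 kPa.
Total σ_h = 22.70 + 28.45 = 51.15 kPa.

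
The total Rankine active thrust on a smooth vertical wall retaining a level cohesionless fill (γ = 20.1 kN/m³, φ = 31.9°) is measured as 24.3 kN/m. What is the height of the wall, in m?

2.80 m

K_a = 0.3085. P_a = ½ K_a γ H² ⇒ H = √(2P_a/(K_a γ)).
H = √(2×24.3/(0.3085×20.1)) = 2.799 m.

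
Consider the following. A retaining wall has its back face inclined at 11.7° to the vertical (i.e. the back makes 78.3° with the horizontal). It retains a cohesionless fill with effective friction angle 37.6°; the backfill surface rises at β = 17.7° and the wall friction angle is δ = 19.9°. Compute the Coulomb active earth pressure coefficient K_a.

0.396

K_a = sin²(α+φ) / [sin²α · sin(α−δ) · (1 + √{sin(φ+δ)sin(φ−β) / (sin(α−δ)sin(α+β))})²].
With α = 78.3°, φ = 37.6°, δ = 19.9°, β = 17.7°: K_a = 0.3958.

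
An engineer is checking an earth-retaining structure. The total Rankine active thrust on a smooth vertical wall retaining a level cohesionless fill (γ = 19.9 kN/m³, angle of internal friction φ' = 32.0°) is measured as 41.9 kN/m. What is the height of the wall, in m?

3.70 m

K_a = 0.3073. P_a = ½ K_a γ H² ⇒ H = √(2P_a/(K_a γ)).
H = √(2×41.9/(0.3073×19.9)) = 3.702 m.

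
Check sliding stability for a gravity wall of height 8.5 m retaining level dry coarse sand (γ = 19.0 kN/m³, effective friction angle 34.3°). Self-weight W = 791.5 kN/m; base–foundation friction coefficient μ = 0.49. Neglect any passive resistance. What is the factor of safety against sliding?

2.02

K_a = tan²(45° − 34.3°/2) = 0.2792.
P_a = ½K_aγH² = 0.5×0.2792×19.0×8.5² = 191.6 kN/m, acting at H/3 = 2.833 m above the base.
FS_sliding = μW / P_a = 0.49×791.5 / 191.6 = 2.024.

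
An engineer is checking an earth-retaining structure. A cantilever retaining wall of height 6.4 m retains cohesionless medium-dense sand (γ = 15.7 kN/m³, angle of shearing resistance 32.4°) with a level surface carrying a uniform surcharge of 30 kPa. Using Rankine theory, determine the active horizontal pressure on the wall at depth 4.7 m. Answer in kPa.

K_a = (1 − sin φ)/(1 + sin φ) = 0.3022.
σ_v = γz + q = 15.7 × 4.7 + 30 = 103.8 kPa.
σ_h = K_a σ_v = 0.3022 × 103.8 = 31.37 kPa.

31.4 kPa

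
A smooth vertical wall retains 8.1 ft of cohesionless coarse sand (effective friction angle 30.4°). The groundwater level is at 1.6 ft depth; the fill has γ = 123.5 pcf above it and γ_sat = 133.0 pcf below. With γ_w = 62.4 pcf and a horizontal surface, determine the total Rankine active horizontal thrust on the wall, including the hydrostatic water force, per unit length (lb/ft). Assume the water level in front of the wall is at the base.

K_a = tan²(45° − φ/2) = 0.3280.
γ' = 133.0 − 62.4 = 70.60 pcf. Depth below WT = 6.5 ft.
σ'_h at WT = K_a γ d_w = 64.81 psf; at base = 64.81 + K_a γ' × 6.5 = 215.3 psf.
P₁ (0–1.6 ft) = ½×64.81×1.6 = 51.85. P₂ (1.6–8.1 ft) = ½(64.81+215.3)×6.5 = 910.4.
P_w = ½ γ_w h₂² = 0.5×62.4×6.5² = 1318. Total = 51.85+910.4+1318 = 2280 lb/ft.

2280 lb/ft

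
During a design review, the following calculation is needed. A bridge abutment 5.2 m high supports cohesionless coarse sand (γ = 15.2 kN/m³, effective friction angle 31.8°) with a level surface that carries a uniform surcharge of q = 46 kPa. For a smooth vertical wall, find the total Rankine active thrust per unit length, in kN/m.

138 kN/m

K_a = tan²(45° − φ/2) = 0.3098.
Soil triangle: ½ K_a γ H² = 0.5×0.3098×15.2×5.2² = 63.66 kN/m.
Surcharge rectangle: K_a q H = 0.3098×46×5.2 = 74.10 kN/m.
Total = 63.66 + 74.10 = 137.8 kN/m.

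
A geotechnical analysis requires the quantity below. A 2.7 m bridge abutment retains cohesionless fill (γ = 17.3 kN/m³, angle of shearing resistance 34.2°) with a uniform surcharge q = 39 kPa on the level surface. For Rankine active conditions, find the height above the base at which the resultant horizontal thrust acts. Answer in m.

1.18 m

K_a = 0.2803.
Triangular part P₁ = ½K_aγH² = 17.68 at H/3 = 0.9000 m; rectangular part P₂ = K_a q H = 29.52 at H/2 = 1.350 m.
ȳ = (P₁·0.9000 + P₂·1.350)/(P₁+P₂) = 1.181 m.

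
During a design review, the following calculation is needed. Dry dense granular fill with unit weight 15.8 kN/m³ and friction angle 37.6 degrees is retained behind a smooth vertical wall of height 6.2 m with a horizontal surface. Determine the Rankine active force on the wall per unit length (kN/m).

73.5 kN/m

K_a = tan²(45° − φ/2) = 0.2421.
P_a = ½ K_a γ H² = 0.5 × 0.2421 × 15.8 × 6.2² = 73.53 kN/m.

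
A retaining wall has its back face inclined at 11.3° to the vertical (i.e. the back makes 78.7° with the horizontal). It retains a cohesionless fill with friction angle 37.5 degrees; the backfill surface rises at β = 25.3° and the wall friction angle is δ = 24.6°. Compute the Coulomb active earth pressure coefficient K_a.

0.467

K_a = sin²(α+φ) / [sin²α · sin(α−δ) · (1 + √{sin(φ+δ)sin(φ−β) / (sin(α−δ)sin(α+β))})²].
With α = 78.7°, φ = 37.5°, δ = 24.6°, β = 25.3°: K_a = 0.4671.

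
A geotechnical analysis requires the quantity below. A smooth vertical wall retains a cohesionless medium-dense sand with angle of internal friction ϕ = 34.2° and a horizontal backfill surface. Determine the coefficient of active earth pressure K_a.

0.280

K_a = (1 − sin φ)/(1 + sin φ) = (1 − sin 34.2°)/(1 + sin 34.2°) = 0.2803.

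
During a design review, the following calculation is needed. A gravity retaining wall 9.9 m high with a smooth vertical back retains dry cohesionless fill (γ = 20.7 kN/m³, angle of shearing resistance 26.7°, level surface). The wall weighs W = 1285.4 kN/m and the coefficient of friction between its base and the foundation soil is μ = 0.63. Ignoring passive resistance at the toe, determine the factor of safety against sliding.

K_a = tan²(45° − 26.7°/2) = 0.3800.
P_a = ½K_aγH² = 0.5×0.3800×20.7×9.9² = 385.4 kN/m, acting at H/3 = 3.300 m above the base.
FS_sliding = μW / P_a = 0.63×1285.4 / 385.4 = 2.101.

2.10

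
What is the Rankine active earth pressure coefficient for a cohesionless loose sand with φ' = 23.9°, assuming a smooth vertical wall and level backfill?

0.423

K_a = tan²(45° − φ/2) = tan²(33.05°) = 0.4233.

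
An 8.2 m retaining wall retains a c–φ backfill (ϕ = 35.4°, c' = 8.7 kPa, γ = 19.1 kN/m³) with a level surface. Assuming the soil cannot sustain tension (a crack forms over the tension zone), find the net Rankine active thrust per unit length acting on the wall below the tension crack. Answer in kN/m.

K_a = 0.2664; √K_a = 0.5161.
Tension-crack depth z_c = 2c/(γ√K_a) = 2×8.7/(19.1×0.5161) = 1.765 m.
σ_a at base = K_a γ H − 2c√K_a = 0.2664×19.1×8.2 − 2×8.7×0.5161 = 32.74 kPa.
P_a = ½ × 32.74 × (H − z_c) = 0.5×32.74×6.435 = 105.3 kN/m.

105 kN/m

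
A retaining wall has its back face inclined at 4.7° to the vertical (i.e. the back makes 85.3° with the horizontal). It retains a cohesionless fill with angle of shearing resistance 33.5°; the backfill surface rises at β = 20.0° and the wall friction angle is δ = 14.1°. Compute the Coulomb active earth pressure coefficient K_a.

0.397

K_a = sin²(α+φ) / [sin²α · sin(α−δ) · (1 + √{sin(φ+δ)sin(φ−β) / (sin(α−δ)sin(α+β))})²].
With α = 85.3°, φ = 33.5°, δ = 14.1°, β = 20.0°: K_a = 0.3969.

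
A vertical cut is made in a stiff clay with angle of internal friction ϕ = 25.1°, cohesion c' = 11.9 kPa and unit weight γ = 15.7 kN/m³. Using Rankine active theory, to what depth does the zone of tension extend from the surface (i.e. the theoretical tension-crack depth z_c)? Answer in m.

2.38 m

K_a = tan²(45° − 25.1°/2) = 0.4043; √K_a = 0.6358.
The active pressure is zero where K_a γ z = 2c√K_a, so z_c = 2c/(γ√K_a) = 2×11.9/(15.7×0.6358) = 2.384 m.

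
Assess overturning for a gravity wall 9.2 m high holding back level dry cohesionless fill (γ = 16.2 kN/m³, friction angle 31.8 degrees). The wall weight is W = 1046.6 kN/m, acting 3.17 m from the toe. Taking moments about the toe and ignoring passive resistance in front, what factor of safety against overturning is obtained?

5.09

K_a = tan²(45° − 31.8°/2) = 0.3098.
P_a = ½K_aγH² = 0.5×0.3098×16.2×9.2² = 212.4 kN/m, acting at H/3 = 3.067 m above the base.
Overturning moment M_o = P_a × H/3 = 212.4 × 3.067 = 651.3.
Resisting moment M_r = W × 3.17 = 1046.6 × 3.17 = 3318.
FS_overturning = M_r/M_o = 3318/651.3 = 5.094.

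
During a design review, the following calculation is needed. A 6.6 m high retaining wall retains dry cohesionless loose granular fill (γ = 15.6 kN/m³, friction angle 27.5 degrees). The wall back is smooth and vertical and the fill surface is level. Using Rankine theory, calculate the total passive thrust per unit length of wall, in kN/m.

K_p = tan²(45° + φ/2) = 2.716.
P_p = ½ K_p γ H² = 0.5 × 2.716 × 15.6 × 6.6² = 922.7 kN/m.

923 kN/m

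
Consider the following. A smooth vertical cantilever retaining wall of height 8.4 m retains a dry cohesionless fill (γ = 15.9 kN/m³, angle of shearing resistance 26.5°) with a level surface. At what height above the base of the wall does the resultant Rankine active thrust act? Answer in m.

K_a = 0.3829.
The pressure distribution is triangular, so the resultant acts at H/3 above the base = 8.4/3 = 2.800 m.

2.80 m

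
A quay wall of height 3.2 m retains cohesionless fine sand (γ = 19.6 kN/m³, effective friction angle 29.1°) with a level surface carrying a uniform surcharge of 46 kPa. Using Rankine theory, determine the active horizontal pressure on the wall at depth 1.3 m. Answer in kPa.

24.7 kPa

K_a = (1 − sin φ)/(1 + sin φ) = 0.3456.
σ_v = γz + q = 19.6 × 1.3 + 46 = 71.48 kPa.
σ_h = K_a σ_v = 0.3456 × 71.48 = 24.70 kPa.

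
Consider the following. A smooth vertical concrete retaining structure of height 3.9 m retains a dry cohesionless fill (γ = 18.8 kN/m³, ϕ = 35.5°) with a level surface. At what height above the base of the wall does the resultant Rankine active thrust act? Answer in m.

1.30 m

K_a = 0.2653.
The pressure distribution is triangular, so the resultant acts at H/3 above the base = 3.9/3 = 1.300 m.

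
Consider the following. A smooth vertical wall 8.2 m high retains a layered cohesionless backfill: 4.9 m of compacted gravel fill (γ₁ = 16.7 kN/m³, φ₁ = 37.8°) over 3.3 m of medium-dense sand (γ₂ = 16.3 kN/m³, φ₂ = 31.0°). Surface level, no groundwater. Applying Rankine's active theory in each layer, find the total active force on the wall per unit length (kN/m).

K_a1 = tan²(45°−37.8°/2) = 0.2400; K_a2 = tan²(45°−31.0°/2) = 0.3201.
Layer 1: σ at base = K_a1 γ₁ h₁ = 19.64 kPa; P₁ = ½×19.64×4.9 = 48.12.
Layer 2: σ_v at top = γ₁h₁ = 81.83; σ_h top = K_a2×81.83 = 26.19; σ_h base = K_a2×(81.83+16.3×3.3) = 43.41.
P₂ = ½(26.19+43.41)×3.3 = 114.8. Total P_a = 48.12+114.8 = 163.0 kN/m.

163 kN/m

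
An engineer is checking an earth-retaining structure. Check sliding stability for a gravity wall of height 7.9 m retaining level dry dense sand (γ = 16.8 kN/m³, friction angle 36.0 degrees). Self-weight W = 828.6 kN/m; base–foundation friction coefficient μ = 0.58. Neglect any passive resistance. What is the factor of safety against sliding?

3.53

K_a = tan²(45° − 36.0°/2) = 0.2596.
P_a = ½K_aγH² = 0.5×0.2596×16.8×7.9² = 136.1 kN/m, acting at H/3 = 2.633 m above the base.
FS_sliding = μW / P_a = 0.58×828.6 / 136.1 = 3.531.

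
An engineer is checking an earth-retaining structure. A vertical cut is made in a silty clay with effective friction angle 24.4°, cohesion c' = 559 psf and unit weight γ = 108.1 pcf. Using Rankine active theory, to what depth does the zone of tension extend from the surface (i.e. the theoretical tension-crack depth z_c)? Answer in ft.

16.0 ft

K_a = tan²(45° − 24.4°/2) = 0.4153; √K_a = 0.6445.
The active pressure is zero where K_a γ z = 2c√K_a, so z_c = 2c/(γ√K_a) = 2×559/(108.1×0.6445) = 16.05 ft.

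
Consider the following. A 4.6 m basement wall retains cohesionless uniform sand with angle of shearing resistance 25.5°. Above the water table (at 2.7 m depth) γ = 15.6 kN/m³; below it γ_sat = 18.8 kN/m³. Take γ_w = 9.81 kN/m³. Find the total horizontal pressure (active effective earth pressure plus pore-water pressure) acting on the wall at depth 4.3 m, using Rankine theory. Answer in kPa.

K_a = (1 − sin φ)/(1 + sin φ) = 0.3981.
γ' = 18.8 − 9.81 = 8.990 kN/m³.
Effective vertical stress at 4.3 m: σ'_v = 15.6×2.7 + 8.990×1.60 = 56.50 kPa.
σ'_h = K_a σ'_v = 0.3981 × 56.50 = 22.49 kPa; u = γ_w × 1.60 = 15.70 kPa.
Total σ_h = 22.49 + 15.70 = 38.19 kPa.

38.2 kPa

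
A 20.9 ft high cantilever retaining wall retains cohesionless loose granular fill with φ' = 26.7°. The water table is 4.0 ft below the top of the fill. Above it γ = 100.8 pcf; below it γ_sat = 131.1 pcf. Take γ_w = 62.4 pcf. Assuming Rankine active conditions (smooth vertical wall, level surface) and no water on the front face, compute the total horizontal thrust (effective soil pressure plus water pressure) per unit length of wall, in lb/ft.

15500 lb/ft

K_a = tan²(45° − φ/2) = 0.3800.
γ' = 131.1 − 62.4 = 68.70 pcf. Depth below WT = 16.9 ft.
σ'_h at WT = K_a γ d_w = 153.2 psf; at base = 153.2 + K_a γ' × 16.9 = 594.3 psf.
P₁ (0–4.0 ft) = ½×153.2×4.0 = 306.4. P₂ (4.0–20.9 ft) = ½(153.2+594.3)×16.9 = 6317.
P_w = ½ γ_w h₂² = 0.5×62.4×16.9² = 8911. Total = 306.4+6317+8911 = 15530 lb/ft.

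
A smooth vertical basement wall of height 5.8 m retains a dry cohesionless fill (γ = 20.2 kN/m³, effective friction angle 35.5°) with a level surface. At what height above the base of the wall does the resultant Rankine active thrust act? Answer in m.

1.93 m

K_a = 0.2653.
The pressure distribution is triangular, so the resultant acts at H/3 above the base = 5.8/3 = 1.933 m.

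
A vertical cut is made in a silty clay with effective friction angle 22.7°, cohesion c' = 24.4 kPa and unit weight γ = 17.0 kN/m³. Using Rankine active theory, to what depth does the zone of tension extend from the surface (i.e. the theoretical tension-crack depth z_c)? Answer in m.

K_a = tan²(45° − 22.7°/2) = 0.4431; √K_a = 0.6657.
The active pressure is zero where K_a γ z = 2c√K_a, so z_c = 2c/(γ√K_a) = 2×24.4/(17.0×0.6657) = 4.312 m.

4.31 m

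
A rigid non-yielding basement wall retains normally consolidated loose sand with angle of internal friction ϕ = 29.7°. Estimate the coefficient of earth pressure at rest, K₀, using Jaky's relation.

0.505

K₀ = 1 − sin φ' = 1 − sin 29.7° = 0.5045.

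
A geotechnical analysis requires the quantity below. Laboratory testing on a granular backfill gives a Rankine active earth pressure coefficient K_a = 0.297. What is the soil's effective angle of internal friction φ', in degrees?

32.8°

K_a = tan²(45° − φ/2) ⇒ 45° − φ/2 = arctan(√0.297) = 28.59°.
φ = 2(45° − 28.59°) = 32.82°.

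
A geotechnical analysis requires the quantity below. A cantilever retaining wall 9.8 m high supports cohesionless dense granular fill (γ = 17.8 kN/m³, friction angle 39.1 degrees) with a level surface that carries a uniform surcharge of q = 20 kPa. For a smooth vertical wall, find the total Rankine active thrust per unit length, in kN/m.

238 kN/m

K_a = tan²(45° − φ/2) = 0.2265.
Soil triangle: ½ K_a γ H² = 0.5×0.2265×17.8×9.8² = 193.6 kN/m.
Surcharge rectangle: K_a q H = 0.2265×20×9.8 = 44.39 kN/m.
Total = 193.6 + 44.39 = 238.0 kN/m.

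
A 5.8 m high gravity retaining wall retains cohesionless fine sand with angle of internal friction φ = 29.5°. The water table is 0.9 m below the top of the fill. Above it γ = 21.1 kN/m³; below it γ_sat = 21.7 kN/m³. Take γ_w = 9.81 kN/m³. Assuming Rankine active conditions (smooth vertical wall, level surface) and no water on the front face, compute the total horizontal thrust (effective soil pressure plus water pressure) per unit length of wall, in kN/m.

201 kN/m

K_a = tan²(45° − φ/2) = 0.3401.
γ' = 21.7 − 9.81 = 11.89 kN/m³. Depth below WT = 4.9 m.
σ'_h at WT = K_a γ d_w = 6.459 kPa; at base = 6.459 + K_a γ' × 4.9 = 26.27 kPa.
P₁ (0–0.9 m) = ½×6.459×0.9 = 2.906. P₂ (0.9–5.8 m) = ½(6.459+26.27)×4.9 = 80.19.
P_w = ½ γ_w h₂² = 0.5×9.81×4.9² = 117.8. Total = 2.906+80.19+117.8 = 200.9 kN/m.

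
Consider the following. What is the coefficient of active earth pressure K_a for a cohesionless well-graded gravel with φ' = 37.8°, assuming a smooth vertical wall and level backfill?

K_a = (1 − sin φ)/(1 + sin φ) = (1 − sin 37.8°)/(1 + sin 37.8°) = 0.2400.

0.240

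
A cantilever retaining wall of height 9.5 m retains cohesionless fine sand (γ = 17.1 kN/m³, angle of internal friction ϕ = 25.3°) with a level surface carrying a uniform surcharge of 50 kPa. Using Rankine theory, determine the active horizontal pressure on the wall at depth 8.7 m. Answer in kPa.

K_a = (1 − sin φ)/(1 + sin φ) = 0.4012.
σ_v = γz + q = 17.1 × 8.7 + 50 = 198.8 kPa.
σ_h = K_a σ_v = 0.4012 × 198.8 = 79.74 kPa.

79.7 kPa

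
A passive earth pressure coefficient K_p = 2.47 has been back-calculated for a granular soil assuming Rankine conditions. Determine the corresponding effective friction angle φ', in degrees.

25.1°

K_p = (1+sin φ)/(1−sin φ) ⇒ sin φ = (K_p − 1)/(K_p + 1) = 0.4236.
φ = arcsin(0.4236) = 25.06°.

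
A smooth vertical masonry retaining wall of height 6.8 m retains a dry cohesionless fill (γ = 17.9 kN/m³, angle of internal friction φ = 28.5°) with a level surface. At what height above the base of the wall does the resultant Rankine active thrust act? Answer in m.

2.27 m

K_a = 0.3540.
The pressure distribution is triangular, so the resultant acts at H/3 above the base = 6.8/3 = 2.267 m.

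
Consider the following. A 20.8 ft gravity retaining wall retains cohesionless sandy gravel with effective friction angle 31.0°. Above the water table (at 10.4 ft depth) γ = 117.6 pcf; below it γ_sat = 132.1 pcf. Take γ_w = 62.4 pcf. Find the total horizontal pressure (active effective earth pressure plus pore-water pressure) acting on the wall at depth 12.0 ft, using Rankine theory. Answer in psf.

527 psf

K_a = (1 − sin φ)/(1 + sin φ) = 0.3201.
γ' = 132.1 − 62.4 = 69.70 pcf.
Effective vertical stress at 12.0 ft: σ'_v = 117.6×10.4 + 69.70×1.60 = 1335 psf.
σ'_h = K_a σ'_v = 0.3201 × 1335 = 427.2 psf; u = γ_w × 1.60 = 99.84 psf.
Total σ_h = 427.2 + 99.84 = 527.0 psf.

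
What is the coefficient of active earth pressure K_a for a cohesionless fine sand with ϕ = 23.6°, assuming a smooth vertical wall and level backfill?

K_a = (1 − sin φ)/(1 + sin φ) = (1 − sin 23.6°)/(1 + sin 23.6°) = 0.4282.

0.428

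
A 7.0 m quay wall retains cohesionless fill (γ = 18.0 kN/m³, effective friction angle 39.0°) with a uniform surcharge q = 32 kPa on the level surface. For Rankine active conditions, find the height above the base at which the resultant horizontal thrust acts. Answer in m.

2.73 m

K_a = 0.2275.
Triangular part P₁ = ½K_aγH² = 100.3 at H/3 = 2.333 m; rectangular part P₂ = K_a q H = 50.96 at H/2 = 3.500 m.
ȳ = (P₁·2.333 + P₂·3.500)/(P₁+P₂) = 2.726 m.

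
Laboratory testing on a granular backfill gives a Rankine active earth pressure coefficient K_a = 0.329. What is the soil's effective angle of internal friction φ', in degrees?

30.3°

K_a = tan²(45° − φ/2) ⇒ 45° − φ/2 = arctan(√0.329) = 29.84°.
φ = 2(45° − 29.84°) = 30.32°.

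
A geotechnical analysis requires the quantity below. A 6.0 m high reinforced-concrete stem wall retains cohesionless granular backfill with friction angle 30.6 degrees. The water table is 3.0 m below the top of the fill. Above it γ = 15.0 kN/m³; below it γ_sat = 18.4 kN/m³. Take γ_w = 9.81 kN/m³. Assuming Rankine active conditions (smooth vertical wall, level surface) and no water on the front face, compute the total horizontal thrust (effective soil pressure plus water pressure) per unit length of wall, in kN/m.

123 kN/m

K_a = tan²(45° − φ/2) = 0.3253.
γ' = 18.4 − 9.81 = 8.590 kN/m³. Depth below WT = 3.0 m.
σ'_h at WT = K_a γ d_w = 14.64 kPa; at base = 14.64 + K_a γ' × 3.0 = 23.02 kPa.
P₁ (0–3.0 m) = ½×14.64×3.0 = 21.96. P₂ (3.0–6.0 m) = ½(14.64+23.02)×3.0 = 56.50.
P_w = ½ γ_w h₂² = 0.5×9.81×3.0² = 44.14. Total = 21.96+56.50+44.14 = 122.6 kN/m.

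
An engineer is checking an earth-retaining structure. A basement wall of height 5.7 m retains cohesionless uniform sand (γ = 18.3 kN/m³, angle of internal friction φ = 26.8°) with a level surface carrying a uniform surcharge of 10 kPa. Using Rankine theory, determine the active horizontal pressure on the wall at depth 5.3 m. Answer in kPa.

K_a = (1 − sin φ)/(1 + sin φ) = 0.3785.
σ_v = γz + q = 18.3 × 5.3 + 10 = 107.0 kPa.
σ_h = K_a σ_v = 0.3785 × 107.0 = 40.49 kPa.

40.5 kPa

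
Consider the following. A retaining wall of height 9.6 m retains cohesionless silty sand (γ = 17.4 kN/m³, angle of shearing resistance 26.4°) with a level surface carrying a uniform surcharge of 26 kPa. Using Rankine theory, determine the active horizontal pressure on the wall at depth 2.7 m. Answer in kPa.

K_a = (1 − sin φ)/(1 + sin φ) = 0.3844.
σ_v = γz + q = 17.4 × 2.7 + 26 = 72.98 kPa.
σ_h = K_a σ_v = 0.3844 × 72.98 = 28.06 kPa.

28.1 kPa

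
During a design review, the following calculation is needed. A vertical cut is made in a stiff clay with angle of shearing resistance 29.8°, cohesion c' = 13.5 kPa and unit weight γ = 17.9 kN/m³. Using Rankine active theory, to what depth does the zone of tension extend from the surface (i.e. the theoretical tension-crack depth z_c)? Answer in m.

2.60 m

K_a = tan²(45° − 29.8°/2) = 0.3360; √K_a = 0.5797.
The active pressure is zero where K_a γ z = 2c√K_a, so z_c = 2c/(γ√K_a) = 2×13.5/(17.9×0.5797) = 2.602 m.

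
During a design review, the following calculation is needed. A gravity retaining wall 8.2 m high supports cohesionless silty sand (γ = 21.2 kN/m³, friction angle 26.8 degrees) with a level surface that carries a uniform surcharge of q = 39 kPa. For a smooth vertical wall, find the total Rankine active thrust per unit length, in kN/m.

391 kN/m

K_a = tan²(45° − φ/2) = 0.3785.
Soil triangle: ½ K_a γ H² = 0.5×0.3785×21.2×8.2² = 269.8 kN/m.
Surcharge rectangle: K_a q H = 0.3785×39×8.2 = 121.0 kN/m.
Total = 269.8 + 121.0 = 390.8 kN/m.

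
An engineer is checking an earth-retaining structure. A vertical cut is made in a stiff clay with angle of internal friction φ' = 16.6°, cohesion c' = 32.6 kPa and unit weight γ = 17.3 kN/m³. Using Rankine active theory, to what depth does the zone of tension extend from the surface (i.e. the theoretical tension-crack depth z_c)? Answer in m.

5.06 m

K_a = tan²(45° − 16.6°/2) = 0.5556; √K_a = 0.7454.
The active pressure is zero where K_a γ z = 2c√K_a, so z_c = 2c/(γ√K_a) = 2×32.6/(17.3×0.7454) = 5.056 m.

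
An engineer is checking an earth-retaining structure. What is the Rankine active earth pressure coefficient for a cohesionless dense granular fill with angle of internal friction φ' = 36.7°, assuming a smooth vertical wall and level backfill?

K_a = tan²(45° − φ/2) = tan²(26.65°) = 0.2519.

0.252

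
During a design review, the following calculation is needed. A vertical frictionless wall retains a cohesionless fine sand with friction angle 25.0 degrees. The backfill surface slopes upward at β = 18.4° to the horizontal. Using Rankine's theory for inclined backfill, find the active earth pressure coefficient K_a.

K_a = cos β · (cos β − √(cos²β − cos²φ)) / (cos β + √(cos²β − cos²φ)).
cos β = 0.9489, cos φ = 0.9063, √(cos²β − cos²φ) = 0.2810.
K_a = 0.9489 × (0.9489 − 0.2810)/(0.9489 + 0.2810) = 0.5153.

0.515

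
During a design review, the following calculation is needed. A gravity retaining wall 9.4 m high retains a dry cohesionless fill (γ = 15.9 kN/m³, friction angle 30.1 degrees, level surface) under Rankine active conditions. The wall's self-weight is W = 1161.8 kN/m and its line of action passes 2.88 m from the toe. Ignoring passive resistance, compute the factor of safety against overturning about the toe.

K_a = tan²(45° − 30.1°/2) = 0.3320.
P_a = ½K_aγH² = 0.5×0.3320×15.9×9.4² = 233.2 kN/m, acting at H/3 = 3.133 m above the base.
Overturning moment M_o = P_a × H/3 = 233.2 × 3.133 = 730.7.
Resisting moment M_r = W × 2.88 = 1161.8 × 2.88 = 3346.
FS_overturning = M_r/M_o = 3346/730.7 = 4.579.

4.58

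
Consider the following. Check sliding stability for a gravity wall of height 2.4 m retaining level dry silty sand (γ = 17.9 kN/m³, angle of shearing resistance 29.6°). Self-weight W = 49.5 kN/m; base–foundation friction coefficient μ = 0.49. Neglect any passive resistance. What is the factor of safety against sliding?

K_a = tan²(45° − 29.6°/2) = 0.3387.
P_a = ½K_aγH² = 0.5×0.3387×17.9×2.4² = 17.46 kN/m, acting at H/3 = 0.8000 m above the base.
FS_sliding = μW / P_a = 0.49×49.5 / 17.46 = 1.389.

1.39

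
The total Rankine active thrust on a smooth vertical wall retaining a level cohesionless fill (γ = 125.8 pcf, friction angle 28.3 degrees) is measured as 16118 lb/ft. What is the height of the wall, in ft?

K_a = 0.3568. P_a = ½ K_a γ H² ⇒ H = √(2P_a/(K_a γ)).
H = √(2×16118/(0.3568×125.8)) = 26.80 ft.

26.8 ft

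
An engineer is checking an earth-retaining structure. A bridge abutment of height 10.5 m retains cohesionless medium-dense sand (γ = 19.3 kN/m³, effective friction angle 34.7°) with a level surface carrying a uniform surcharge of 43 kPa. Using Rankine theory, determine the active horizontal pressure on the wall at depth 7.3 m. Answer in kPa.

K_a = (1 − sin φ)/(1 + sin φ) = 0.2745.
σ_v = γz + q = 19.3 × 7.3 + 43 = 183.9 kPa.
σ_h = K_a σ_v = 0.2745 × 183.9 = 50.47 kPa.

50.5 kPa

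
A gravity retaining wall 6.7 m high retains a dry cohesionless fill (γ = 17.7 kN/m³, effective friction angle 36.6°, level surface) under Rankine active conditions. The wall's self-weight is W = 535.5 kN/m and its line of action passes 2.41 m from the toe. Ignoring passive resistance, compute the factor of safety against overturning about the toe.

5.75

K_a = tan²(45° − 36.6°/2) = 0.2530.
P_a = ½K_aγH² = 0.5×0.2530×17.7×6.7² = 100.5 kN/m, acting at H/3 = 2.233 m above the base.
Overturning moment M_o = P_a × H/3 = 100.5 × 2.233 = 224.4.
Resisting moment M_r = W × 2.41 = 535.5 × 2.41 = 1291.
FS_overturning = M_r/M_o = 1291/224.4 = 5.750.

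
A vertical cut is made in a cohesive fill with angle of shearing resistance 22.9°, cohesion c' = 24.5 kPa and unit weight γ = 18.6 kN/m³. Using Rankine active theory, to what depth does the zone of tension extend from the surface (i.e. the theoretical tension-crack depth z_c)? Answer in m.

3.97 m

K_a = tan²(45° − 22.9°/2) = 0.4398; √K_a = 0.6631.
The active pressure is zero where K_a γ z = 2c√K_a, so z_c = 2c/(γ√K_a) = 2×24.5/(18.6×0.6631) = 3.973 m.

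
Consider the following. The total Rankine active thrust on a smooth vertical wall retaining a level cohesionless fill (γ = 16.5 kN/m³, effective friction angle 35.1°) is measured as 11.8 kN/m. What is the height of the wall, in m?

2.30 m

K_a = 0.2698. P_a = ½ K_a γ H² ⇒ H = √(2P_a/(K_a γ)).
H = √(2×11.8/(0.2698×16.5)) = 2.302 m.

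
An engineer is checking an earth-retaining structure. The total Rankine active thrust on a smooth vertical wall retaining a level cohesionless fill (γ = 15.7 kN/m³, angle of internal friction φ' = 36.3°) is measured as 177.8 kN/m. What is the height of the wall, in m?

9.40 m

K_a = 0.2563. P_a = ½ K_a γ H² ⇒ H = √(2P_a/(K_a γ)).
H = √(2×177.8/(0.2563×15.7)) = 9.401 m.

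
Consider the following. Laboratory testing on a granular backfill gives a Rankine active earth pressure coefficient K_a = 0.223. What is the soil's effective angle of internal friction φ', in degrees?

K_a = tan²(45° − φ/2) ⇒ 45° − φ/2 = arctan(√0.223) = 25.28°.
φ = 2(45° − 25.28°) = 39.44°.

39.4°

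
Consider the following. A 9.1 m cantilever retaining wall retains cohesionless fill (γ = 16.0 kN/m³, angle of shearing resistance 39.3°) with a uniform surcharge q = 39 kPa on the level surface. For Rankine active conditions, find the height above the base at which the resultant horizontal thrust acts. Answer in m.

3.56 m

K_a = 0.2245.
Triangular part P₁ = ½K_aγH² = 148.7 at H/3 = 3.033 m; rectangular part P₂ = K_a q H = 79.66 at H/2 = 4.550 m.
ȳ = (P₁·3.033 + P₂·4.550)/(P₁+P₂) = 3.562 m.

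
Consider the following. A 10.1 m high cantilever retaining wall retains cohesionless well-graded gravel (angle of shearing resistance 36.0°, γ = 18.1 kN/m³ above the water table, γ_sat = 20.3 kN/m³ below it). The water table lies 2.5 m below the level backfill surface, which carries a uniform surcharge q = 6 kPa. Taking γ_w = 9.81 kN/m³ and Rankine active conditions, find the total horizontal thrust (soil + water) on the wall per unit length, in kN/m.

K_a = tan²(45° − φ/2) = 0.2596.
γ' = 20.3 − 9.81 = 10.49 kN/m³. h₂ = H − d_w = 7.6 m.
σ'_h: at surface K_a·q = 1.558; at WT K_a(q+γd_w) = 13.31; at base K_a(q+γd_w+γ'h₂) = 34.00 kPa.
P₁ = ½(1.558+13.31)×2.5 = 18.58; P₂ = ½(13.31+34.00)×7.6 = 179.8; P_w = ½γ_w h₂² = 283.3.
Total = 18.58+179.8+283.3 = 481.7 kN/m.

482 kN/m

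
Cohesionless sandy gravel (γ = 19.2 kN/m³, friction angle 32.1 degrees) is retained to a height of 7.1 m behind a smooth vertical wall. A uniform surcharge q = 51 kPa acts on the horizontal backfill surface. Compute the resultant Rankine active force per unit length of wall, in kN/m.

259 kN/m

K_a = tan²(45° − φ/2) = 0.3060.
Soil triangle: ½ K_a γ H² = 0.5×0.3060×19.2×7.1² = 148.1 kN/m.
Surcharge rectangle: K_a q H = 0.3060×51×7.1 = 110.8 kN/m.
Total = 148.1 + 110.8 = 258.9 kN/m.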